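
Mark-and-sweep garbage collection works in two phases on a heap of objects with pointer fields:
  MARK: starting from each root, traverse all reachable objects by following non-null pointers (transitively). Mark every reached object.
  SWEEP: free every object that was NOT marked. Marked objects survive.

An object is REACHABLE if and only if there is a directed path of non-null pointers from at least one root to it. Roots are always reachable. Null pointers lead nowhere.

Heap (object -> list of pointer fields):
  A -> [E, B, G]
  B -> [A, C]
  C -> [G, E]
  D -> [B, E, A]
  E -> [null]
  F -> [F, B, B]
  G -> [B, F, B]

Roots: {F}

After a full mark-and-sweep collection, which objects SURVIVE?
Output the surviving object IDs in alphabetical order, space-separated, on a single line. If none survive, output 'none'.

Answer: A B C E F G

Derivation:
Roots: F
Mark F: refs=F B B, marked=F
Mark B: refs=A C, marked=B F
Mark A: refs=E B G, marked=A B F
Mark C: refs=G E, marked=A B C F
Mark E: refs=null, marked=A B C E F
Mark G: refs=B F B, marked=A B C E F G
Unmarked (collected): D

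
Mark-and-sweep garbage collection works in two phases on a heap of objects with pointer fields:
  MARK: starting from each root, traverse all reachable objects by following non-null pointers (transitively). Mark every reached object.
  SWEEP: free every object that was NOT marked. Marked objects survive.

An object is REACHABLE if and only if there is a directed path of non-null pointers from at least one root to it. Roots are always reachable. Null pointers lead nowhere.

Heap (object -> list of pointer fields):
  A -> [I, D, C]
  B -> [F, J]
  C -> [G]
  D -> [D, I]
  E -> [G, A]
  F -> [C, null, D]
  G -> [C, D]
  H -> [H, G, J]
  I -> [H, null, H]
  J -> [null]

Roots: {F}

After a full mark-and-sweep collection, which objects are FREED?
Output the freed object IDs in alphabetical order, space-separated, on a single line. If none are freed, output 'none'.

Roots: F
Mark F: refs=C null D, marked=F
Mark C: refs=G, marked=C F
Mark D: refs=D I, marked=C D F
Mark G: refs=C D, marked=C D F G
Mark I: refs=H null H, marked=C D F G I
Mark H: refs=H G J, marked=C D F G H I
Mark J: refs=null, marked=C D F G H I J
Unmarked (collected): A B E

Answer: A B E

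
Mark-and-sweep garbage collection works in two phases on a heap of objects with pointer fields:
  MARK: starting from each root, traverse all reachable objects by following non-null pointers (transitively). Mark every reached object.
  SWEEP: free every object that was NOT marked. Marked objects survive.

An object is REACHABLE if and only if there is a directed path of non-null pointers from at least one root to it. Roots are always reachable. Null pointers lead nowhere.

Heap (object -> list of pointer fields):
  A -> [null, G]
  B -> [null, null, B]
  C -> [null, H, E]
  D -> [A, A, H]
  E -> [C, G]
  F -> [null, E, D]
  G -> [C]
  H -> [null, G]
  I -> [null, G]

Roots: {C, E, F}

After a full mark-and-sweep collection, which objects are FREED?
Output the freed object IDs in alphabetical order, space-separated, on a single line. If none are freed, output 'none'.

Roots: C E F
Mark C: refs=null H E, marked=C
Mark E: refs=C G, marked=C E
Mark F: refs=null E D, marked=C E F
Mark H: refs=null G, marked=C E F H
Mark G: refs=C, marked=C E F G H
Mark D: refs=A A H, marked=C D E F G H
Mark A: refs=null G, marked=A C D E F G H
Unmarked (collected): B I

Answer: B I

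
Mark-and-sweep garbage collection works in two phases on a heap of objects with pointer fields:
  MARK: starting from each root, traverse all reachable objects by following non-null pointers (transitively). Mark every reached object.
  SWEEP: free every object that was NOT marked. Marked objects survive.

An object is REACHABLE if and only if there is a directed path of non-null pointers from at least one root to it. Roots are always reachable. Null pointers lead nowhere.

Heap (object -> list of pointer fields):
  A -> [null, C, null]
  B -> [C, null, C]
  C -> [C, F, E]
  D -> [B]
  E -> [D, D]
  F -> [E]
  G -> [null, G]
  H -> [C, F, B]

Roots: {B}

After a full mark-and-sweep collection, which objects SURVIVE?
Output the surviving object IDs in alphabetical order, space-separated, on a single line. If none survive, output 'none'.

Answer: B C D E F

Derivation:
Roots: B
Mark B: refs=C null C, marked=B
Mark C: refs=C F E, marked=B C
Mark F: refs=E, marked=B C F
Mark E: refs=D D, marked=B C E F
Mark D: refs=B, marked=B C D E F
Unmarked (collected): A G H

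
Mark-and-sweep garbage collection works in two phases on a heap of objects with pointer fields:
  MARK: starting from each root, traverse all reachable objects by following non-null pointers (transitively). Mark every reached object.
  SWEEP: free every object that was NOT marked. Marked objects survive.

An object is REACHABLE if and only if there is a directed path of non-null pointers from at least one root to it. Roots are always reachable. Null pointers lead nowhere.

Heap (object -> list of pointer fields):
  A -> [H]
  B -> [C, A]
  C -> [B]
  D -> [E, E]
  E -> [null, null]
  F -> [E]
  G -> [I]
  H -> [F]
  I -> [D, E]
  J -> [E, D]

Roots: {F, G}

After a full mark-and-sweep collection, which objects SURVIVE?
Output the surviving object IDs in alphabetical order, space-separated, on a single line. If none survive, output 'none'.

Roots: F G
Mark F: refs=E, marked=F
Mark G: refs=I, marked=F G
Mark E: refs=null null, marked=E F G
Mark I: refs=D E, marked=E F G I
Mark D: refs=E E, marked=D E F G I
Unmarked (collected): A B C H J

Answer: D E F G I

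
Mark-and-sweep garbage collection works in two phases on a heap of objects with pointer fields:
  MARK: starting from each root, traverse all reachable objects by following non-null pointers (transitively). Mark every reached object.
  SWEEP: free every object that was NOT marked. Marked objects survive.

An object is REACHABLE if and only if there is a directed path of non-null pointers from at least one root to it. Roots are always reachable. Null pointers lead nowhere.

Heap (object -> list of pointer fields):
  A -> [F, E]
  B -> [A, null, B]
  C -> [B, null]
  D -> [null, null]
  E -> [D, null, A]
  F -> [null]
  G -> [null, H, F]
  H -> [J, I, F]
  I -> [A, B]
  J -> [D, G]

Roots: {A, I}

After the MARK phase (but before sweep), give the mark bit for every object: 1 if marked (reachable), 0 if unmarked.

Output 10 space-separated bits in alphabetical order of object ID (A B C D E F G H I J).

Roots: A I
Mark A: refs=F E, marked=A
Mark I: refs=A B, marked=A I
Mark F: refs=null, marked=A F I
Mark E: refs=D null A, marked=A E F I
Mark B: refs=A null B, marked=A B E F I
Mark D: refs=null null, marked=A B D E F I
Unmarked (collected): C G H J

Answer: 1 1 0 1 1 1 0 0 1 0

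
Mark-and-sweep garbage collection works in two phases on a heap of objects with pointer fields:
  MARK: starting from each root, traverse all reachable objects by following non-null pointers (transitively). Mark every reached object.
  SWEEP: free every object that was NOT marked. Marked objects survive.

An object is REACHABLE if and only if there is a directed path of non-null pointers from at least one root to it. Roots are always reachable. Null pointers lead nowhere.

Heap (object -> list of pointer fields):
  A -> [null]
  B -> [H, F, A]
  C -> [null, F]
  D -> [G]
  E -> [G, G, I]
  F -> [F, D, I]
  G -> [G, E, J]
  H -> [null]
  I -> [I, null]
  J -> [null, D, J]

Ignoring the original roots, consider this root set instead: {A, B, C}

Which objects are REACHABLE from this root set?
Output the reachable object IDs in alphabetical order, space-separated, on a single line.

Roots: A B C
Mark A: refs=null, marked=A
Mark B: refs=H F A, marked=A B
Mark C: refs=null F, marked=A B C
Mark H: refs=null, marked=A B C H
Mark F: refs=F D I, marked=A B C F H
Mark D: refs=G, marked=A B C D F H
Mark I: refs=I null, marked=A B C D F H I
Mark G: refs=G E J, marked=A B C D F G H I
Mark E: refs=G G I, marked=A B C D E F G H I
Mark J: refs=null D J, marked=A B C D E F G H I J
Unmarked (collected): (none)

Answer: A B C D E F G H I J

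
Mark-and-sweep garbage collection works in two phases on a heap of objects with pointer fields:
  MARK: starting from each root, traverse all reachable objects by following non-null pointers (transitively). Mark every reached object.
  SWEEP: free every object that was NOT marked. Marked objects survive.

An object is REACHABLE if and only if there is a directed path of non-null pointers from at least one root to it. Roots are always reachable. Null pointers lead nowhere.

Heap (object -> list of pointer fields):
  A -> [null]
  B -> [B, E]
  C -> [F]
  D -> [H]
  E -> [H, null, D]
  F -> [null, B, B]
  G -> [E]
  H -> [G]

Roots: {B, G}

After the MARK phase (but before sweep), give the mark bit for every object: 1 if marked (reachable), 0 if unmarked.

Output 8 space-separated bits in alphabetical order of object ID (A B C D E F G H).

Roots: B G
Mark B: refs=B E, marked=B
Mark G: refs=E, marked=B G
Mark E: refs=H null D, marked=B E G
Mark H: refs=G, marked=B E G H
Mark D: refs=H, marked=B D E G H
Unmarked (collected): A C F

Answer: 0 1 0 1 1 0 1 1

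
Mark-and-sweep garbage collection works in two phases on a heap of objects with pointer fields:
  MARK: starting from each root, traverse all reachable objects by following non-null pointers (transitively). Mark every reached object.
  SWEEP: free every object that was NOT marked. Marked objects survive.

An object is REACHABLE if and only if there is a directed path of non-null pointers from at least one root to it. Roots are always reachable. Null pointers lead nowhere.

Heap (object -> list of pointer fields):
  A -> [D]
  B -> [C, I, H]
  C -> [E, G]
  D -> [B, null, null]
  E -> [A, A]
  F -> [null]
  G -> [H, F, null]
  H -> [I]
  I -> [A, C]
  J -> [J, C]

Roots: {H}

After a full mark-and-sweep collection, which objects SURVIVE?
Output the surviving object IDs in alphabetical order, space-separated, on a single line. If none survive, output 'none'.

Roots: H
Mark H: refs=I, marked=H
Mark I: refs=A C, marked=H I
Mark A: refs=D, marked=A H I
Mark C: refs=E G, marked=A C H I
Mark D: refs=B null null, marked=A C D H I
Mark E: refs=A A, marked=A C D E H I
Mark G: refs=H F null, marked=A C D E G H I
Mark B: refs=C I H, marked=A B C D E G H I
Mark F: refs=null, marked=A B C D E F G H I
Unmarked (collected): J

Answer: A B C D E F G H I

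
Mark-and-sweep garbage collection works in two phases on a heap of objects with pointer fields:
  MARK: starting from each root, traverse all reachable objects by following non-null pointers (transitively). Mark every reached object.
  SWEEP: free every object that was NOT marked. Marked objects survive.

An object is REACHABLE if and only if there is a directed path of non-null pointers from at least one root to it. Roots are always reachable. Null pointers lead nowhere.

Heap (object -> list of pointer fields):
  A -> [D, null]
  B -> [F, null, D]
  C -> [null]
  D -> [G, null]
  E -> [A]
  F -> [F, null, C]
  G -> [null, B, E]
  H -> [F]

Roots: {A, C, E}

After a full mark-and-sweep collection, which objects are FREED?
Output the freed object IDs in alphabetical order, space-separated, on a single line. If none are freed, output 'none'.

Answer: H

Derivation:
Roots: A C E
Mark A: refs=D null, marked=A
Mark C: refs=null, marked=A C
Mark E: refs=A, marked=A C E
Mark D: refs=G null, marked=A C D E
Mark G: refs=null B E, marked=A C D E G
Mark B: refs=F null D, marked=A B C D E G
Mark F: refs=F null C, marked=A B C D E F G
Unmarked (collected): H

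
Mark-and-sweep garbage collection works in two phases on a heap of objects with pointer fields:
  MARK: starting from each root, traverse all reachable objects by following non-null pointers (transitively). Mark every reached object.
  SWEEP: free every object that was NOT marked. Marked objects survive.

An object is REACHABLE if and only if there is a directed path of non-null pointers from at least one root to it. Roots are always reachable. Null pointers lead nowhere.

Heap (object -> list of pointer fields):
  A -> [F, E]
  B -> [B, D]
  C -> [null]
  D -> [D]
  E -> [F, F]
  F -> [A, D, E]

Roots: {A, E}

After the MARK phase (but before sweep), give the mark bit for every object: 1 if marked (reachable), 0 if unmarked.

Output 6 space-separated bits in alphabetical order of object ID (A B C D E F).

Roots: A E
Mark A: refs=F E, marked=A
Mark E: refs=F F, marked=A E
Mark F: refs=A D E, marked=A E F
Mark D: refs=D, marked=A D E F
Unmarked (collected): B C

Answer: 1 0 0 1 1 1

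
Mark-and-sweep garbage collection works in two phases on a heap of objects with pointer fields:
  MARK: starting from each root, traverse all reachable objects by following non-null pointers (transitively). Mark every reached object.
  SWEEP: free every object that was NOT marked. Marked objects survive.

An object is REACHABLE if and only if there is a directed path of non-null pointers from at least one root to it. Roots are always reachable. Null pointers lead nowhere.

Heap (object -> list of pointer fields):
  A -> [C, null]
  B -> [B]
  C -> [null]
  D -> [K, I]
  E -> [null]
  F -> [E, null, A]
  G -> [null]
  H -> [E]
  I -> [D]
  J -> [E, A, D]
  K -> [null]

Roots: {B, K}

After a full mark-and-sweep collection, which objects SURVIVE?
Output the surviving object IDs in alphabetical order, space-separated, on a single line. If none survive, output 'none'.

Roots: B K
Mark B: refs=B, marked=B
Mark K: refs=null, marked=B K
Unmarked (collected): A C D E F G H I J

Answer: B K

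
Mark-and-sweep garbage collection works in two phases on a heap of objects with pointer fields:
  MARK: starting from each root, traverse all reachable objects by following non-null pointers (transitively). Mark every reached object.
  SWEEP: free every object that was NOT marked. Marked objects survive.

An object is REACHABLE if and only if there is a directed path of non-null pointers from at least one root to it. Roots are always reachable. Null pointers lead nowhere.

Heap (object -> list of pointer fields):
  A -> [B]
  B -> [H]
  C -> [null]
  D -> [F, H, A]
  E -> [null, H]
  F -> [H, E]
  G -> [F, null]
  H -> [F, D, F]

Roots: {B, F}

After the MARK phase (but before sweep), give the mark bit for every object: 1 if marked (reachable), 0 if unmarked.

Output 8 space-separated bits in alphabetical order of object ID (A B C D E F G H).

Answer: 1 1 0 1 1 1 0 1

Derivation:
Roots: B F
Mark B: refs=H, marked=B
Mark F: refs=H E, marked=B F
Mark H: refs=F D F, marked=B F H
Mark E: refs=null H, marked=B E F H
Mark D: refs=F H A, marked=B D E F H
Mark A: refs=B, marked=A B D E F H
Unmarked (collected): C G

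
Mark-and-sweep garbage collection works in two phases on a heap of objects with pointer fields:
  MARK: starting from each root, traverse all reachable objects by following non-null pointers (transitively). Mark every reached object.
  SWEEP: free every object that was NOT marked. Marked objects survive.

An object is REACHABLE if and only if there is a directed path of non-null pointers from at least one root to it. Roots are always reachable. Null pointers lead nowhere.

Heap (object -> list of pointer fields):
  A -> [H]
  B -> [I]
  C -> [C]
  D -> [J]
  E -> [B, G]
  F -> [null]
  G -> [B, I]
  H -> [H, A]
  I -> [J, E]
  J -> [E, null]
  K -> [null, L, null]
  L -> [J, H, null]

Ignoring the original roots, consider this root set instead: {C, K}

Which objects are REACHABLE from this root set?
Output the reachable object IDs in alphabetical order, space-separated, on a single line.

Roots: C K
Mark C: refs=C, marked=C
Mark K: refs=null L null, marked=C K
Mark L: refs=J H null, marked=C K L
Mark J: refs=E null, marked=C J K L
Mark H: refs=H A, marked=C H J K L
Mark E: refs=B G, marked=C E H J K L
Mark A: refs=H, marked=A C E H J K L
Mark B: refs=I, marked=A B C E H J K L
Mark G: refs=B I, marked=A B C E G H J K L
Mark I: refs=J E, marked=A B C E G H I J K L
Unmarked (collected): D F

Answer: A B C E G H I J K L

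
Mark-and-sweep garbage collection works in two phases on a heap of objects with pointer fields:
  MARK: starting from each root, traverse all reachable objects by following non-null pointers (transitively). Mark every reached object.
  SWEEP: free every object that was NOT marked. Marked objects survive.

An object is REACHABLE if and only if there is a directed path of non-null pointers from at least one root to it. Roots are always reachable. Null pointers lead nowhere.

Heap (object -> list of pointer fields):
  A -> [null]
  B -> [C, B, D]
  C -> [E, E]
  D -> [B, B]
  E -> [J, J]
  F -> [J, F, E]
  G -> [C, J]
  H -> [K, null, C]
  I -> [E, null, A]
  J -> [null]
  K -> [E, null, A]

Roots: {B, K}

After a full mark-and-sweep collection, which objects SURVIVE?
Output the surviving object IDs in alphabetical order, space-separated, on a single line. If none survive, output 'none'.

Roots: B K
Mark B: refs=C B D, marked=B
Mark K: refs=E null A, marked=B K
Mark C: refs=E E, marked=B C K
Mark D: refs=B B, marked=B C D K
Mark E: refs=J J, marked=B C D E K
Mark A: refs=null, marked=A B C D E K
Mark J: refs=null, marked=A B C D E J K
Unmarked (collected): F G H I

Answer: A B C D E J K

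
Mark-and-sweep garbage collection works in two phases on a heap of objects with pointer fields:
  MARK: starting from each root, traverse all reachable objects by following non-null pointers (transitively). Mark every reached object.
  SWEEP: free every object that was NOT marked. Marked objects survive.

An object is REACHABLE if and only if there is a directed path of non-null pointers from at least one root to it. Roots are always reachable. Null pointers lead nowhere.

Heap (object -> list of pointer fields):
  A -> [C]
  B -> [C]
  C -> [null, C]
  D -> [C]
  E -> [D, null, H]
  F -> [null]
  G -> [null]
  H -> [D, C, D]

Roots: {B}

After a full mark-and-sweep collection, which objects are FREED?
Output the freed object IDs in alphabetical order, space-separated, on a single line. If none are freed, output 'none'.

Roots: B
Mark B: refs=C, marked=B
Mark C: refs=null C, marked=B C
Unmarked (collected): A D E F G H

Answer: A D E F G H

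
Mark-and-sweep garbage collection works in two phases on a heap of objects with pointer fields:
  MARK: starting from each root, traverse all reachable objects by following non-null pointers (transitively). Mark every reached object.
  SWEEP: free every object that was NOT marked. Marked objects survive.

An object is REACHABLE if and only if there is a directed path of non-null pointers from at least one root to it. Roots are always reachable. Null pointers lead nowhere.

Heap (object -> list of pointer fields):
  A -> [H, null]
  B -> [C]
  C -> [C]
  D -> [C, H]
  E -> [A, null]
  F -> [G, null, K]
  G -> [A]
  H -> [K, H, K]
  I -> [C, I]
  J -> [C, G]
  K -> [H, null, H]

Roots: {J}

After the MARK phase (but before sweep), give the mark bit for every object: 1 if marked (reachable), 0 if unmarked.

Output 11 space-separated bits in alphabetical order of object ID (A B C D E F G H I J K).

Roots: J
Mark J: refs=C G, marked=J
Mark C: refs=C, marked=C J
Mark G: refs=A, marked=C G J
Mark A: refs=H null, marked=A C G J
Mark H: refs=K H K, marked=A C G H J
Mark K: refs=H null H, marked=A C G H J K
Unmarked (collected): B D E F I

Answer: 1 0 1 0 0 0 1 1 0 1 1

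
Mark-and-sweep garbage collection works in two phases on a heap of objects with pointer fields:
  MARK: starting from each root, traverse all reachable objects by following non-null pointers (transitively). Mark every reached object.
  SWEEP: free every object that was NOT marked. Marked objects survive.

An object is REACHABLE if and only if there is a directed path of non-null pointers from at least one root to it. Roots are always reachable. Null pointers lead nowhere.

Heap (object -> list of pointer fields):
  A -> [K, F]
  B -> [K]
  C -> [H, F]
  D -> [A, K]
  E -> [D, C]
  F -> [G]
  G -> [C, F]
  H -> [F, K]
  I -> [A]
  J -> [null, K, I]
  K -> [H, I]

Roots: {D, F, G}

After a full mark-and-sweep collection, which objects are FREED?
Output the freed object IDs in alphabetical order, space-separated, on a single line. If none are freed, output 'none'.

Answer: B E J

Derivation:
Roots: D F G
Mark D: refs=A K, marked=D
Mark F: refs=G, marked=D F
Mark G: refs=C F, marked=D F G
Mark A: refs=K F, marked=A D F G
Mark K: refs=H I, marked=A D F G K
Mark C: refs=H F, marked=A C D F G K
Mark H: refs=F K, marked=A C D F G H K
Mark I: refs=A, marked=A C D F G H I K
Unmarked (collected): B E J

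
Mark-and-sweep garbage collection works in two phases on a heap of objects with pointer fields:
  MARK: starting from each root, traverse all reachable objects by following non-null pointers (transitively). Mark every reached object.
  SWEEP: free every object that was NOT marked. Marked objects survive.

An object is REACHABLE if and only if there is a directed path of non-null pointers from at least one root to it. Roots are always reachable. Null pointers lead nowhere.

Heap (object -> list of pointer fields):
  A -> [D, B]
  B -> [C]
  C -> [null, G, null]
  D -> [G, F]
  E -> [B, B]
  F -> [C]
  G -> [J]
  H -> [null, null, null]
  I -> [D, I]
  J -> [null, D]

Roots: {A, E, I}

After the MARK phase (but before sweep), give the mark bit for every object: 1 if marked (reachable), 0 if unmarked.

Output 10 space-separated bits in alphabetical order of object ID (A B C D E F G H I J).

Roots: A E I
Mark A: refs=D B, marked=A
Mark E: refs=B B, marked=A E
Mark I: refs=D I, marked=A E I
Mark D: refs=G F, marked=A D E I
Mark B: refs=C, marked=A B D E I
Mark G: refs=J, marked=A B D E G I
Mark F: refs=C, marked=A B D E F G I
Mark C: refs=null G null, marked=A B C D E F G I
Mark J: refs=null D, marked=A B C D E F G I J
Unmarked (collected): H

Answer: 1 1 1 1 1 1 1 0 1 1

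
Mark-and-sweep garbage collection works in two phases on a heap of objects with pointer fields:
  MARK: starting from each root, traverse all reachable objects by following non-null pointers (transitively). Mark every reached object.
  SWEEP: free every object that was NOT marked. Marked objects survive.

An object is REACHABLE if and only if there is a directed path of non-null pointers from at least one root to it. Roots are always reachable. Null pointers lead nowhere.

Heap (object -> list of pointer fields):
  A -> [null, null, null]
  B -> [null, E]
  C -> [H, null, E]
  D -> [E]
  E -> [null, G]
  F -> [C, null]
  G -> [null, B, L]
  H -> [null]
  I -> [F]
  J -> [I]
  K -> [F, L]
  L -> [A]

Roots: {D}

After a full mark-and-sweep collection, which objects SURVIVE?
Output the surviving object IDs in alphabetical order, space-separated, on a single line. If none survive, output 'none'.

Answer: A B D E G L

Derivation:
Roots: D
Mark D: refs=E, marked=D
Mark E: refs=null G, marked=D E
Mark G: refs=null B L, marked=D E G
Mark B: refs=null E, marked=B D E G
Mark L: refs=A, marked=B D E G L
Mark A: refs=null null null, marked=A B D E G L
Unmarked (collected): C F H I J K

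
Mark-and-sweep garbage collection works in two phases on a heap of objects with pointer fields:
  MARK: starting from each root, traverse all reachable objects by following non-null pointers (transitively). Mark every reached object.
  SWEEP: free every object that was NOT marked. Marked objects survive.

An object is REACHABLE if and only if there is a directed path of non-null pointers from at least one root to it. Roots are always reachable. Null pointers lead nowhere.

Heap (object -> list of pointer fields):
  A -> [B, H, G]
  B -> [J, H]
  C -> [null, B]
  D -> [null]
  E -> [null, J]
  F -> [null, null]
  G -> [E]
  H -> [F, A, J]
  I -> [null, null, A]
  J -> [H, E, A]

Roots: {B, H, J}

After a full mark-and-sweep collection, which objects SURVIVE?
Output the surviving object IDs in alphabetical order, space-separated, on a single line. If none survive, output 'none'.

Answer: A B E F G H J

Derivation:
Roots: B H J
Mark B: refs=J H, marked=B
Mark H: refs=F A J, marked=B H
Mark J: refs=H E A, marked=B H J
Mark F: refs=null null, marked=B F H J
Mark A: refs=B H G, marked=A B F H J
Mark E: refs=null J, marked=A B E F H J
Mark G: refs=E, marked=A B E F G H J
Unmarked (collected): C D I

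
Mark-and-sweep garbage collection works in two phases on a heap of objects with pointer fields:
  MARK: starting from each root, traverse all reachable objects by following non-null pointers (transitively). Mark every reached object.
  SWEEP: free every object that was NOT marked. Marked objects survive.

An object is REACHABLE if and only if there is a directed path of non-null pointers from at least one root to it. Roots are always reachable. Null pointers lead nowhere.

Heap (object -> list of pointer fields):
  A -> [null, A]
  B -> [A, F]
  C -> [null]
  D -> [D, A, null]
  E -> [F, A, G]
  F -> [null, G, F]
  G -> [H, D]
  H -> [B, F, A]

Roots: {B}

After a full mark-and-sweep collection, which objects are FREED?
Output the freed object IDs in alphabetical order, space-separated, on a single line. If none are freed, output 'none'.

Answer: C E

Derivation:
Roots: B
Mark B: refs=A F, marked=B
Mark A: refs=null A, marked=A B
Mark F: refs=null G F, marked=A B F
Mark G: refs=H D, marked=A B F G
Mark H: refs=B F A, marked=A B F G H
Mark D: refs=D A null, marked=A B D F G H
Unmarked (collected): C E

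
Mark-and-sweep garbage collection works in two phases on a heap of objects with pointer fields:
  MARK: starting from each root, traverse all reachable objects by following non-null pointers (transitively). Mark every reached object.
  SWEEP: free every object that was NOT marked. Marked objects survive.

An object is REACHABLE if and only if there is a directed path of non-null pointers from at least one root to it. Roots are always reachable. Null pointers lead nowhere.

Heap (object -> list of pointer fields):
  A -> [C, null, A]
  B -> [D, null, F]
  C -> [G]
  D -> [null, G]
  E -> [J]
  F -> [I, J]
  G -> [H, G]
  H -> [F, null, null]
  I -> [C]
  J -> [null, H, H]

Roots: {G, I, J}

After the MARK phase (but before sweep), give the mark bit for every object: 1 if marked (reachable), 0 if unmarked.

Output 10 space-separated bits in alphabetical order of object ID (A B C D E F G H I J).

Roots: G I J
Mark G: refs=H G, marked=G
Mark I: refs=C, marked=G I
Mark J: refs=null H H, marked=G I J
Mark H: refs=F null null, marked=G H I J
Mark C: refs=G, marked=C G H I J
Mark F: refs=I J, marked=C F G H I J
Unmarked (collected): A B D E

Answer: 0 0 1 0 0 1 1 1 1 1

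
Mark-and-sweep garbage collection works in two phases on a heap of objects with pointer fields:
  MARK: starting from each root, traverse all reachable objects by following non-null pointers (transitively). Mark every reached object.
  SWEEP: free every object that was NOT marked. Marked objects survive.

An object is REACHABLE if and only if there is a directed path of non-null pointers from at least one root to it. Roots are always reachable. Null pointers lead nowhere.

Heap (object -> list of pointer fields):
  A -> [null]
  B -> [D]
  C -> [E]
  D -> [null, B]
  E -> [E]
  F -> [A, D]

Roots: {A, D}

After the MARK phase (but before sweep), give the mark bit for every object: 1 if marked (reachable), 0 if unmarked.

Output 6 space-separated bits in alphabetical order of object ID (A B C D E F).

Roots: A D
Mark A: refs=null, marked=A
Mark D: refs=null B, marked=A D
Mark B: refs=D, marked=A B D
Unmarked (collected): C E F

Answer: 1 1 0 1 0 0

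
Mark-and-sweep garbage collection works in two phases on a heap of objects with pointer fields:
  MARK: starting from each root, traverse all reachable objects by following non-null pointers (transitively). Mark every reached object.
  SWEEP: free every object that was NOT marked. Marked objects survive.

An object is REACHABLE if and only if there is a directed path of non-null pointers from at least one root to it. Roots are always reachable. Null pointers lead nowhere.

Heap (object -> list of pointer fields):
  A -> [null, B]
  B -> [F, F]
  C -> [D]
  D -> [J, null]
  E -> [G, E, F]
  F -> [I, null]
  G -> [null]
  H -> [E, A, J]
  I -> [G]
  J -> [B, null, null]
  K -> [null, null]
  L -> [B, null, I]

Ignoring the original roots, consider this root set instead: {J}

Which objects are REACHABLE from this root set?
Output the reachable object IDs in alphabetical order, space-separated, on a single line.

Answer: B F G I J

Derivation:
Roots: J
Mark J: refs=B null null, marked=J
Mark B: refs=F F, marked=B J
Mark F: refs=I null, marked=B F J
Mark I: refs=G, marked=B F I J
Mark G: refs=null, marked=B F G I J
Unmarked (collected): A C D E H K L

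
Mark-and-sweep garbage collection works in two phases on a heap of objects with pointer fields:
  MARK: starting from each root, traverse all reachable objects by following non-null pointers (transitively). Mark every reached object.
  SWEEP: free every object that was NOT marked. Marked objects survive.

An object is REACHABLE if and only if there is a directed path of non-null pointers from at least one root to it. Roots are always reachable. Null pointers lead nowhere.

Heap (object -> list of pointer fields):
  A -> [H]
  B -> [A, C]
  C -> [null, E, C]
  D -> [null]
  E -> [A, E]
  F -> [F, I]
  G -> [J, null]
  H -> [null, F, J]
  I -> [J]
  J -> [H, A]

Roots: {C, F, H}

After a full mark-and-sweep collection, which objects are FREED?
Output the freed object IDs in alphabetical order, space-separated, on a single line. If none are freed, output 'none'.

Answer: B D G

Derivation:
Roots: C F H
Mark C: refs=null E C, marked=C
Mark F: refs=F I, marked=C F
Mark H: refs=null F J, marked=C F H
Mark E: refs=A E, marked=C E F H
Mark I: refs=J, marked=C E F H I
Mark J: refs=H A, marked=C E F H I J
Mark A: refs=H, marked=A C E F H I J
Unmarked (collected): B D G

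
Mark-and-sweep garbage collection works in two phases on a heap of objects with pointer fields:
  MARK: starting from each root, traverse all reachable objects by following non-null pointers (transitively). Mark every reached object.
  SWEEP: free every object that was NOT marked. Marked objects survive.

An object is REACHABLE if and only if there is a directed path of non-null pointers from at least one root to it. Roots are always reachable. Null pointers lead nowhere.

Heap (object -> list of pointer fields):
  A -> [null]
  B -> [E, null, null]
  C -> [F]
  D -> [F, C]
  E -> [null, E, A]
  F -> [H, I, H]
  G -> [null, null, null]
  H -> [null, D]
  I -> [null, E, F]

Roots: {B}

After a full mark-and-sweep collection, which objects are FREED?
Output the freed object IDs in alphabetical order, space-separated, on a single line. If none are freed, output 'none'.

Answer: C D F G H I

Derivation:
Roots: B
Mark B: refs=E null null, marked=B
Mark E: refs=null E A, marked=B E
Mark A: refs=null, marked=A B E
Unmarked (collected): C D F G H I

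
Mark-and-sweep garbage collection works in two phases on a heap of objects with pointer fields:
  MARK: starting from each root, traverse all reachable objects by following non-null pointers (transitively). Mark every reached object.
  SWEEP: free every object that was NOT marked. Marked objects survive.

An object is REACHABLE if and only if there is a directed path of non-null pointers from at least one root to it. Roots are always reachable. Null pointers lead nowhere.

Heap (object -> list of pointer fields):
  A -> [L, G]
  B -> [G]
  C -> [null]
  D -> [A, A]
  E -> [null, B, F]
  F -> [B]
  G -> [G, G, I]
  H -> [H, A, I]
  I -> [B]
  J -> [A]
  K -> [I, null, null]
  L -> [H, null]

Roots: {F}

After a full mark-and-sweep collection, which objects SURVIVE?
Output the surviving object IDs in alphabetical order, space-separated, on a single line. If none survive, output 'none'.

Roots: F
Mark F: refs=B, marked=F
Mark B: refs=G, marked=B F
Mark G: refs=G G I, marked=B F G
Mark I: refs=B, marked=B F G I
Unmarked (collected): A C D E H J K L

Answer: B F G I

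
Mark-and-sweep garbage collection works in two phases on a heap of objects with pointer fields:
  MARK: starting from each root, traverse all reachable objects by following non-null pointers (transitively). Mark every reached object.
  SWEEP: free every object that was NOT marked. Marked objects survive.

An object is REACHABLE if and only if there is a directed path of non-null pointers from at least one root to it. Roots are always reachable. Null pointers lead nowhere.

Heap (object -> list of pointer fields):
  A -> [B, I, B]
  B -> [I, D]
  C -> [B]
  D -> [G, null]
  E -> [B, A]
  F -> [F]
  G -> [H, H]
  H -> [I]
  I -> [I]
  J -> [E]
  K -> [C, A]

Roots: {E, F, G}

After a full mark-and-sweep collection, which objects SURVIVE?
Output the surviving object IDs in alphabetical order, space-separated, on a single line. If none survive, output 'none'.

Roots: E F G
Mark E: refs=B A, marked=E
Mark F: refs=F, marked=E F
Mark G: refs=H H, marked=E F G
Mark B: refs=I D, marked=B E F G
Mark A: refs=B I B, marked=A B E F G
Mark H: refs=I, marked=A B E F G H
Mark I: refs=I, marked=A B E F G H I
Mark D: refs=G null, marked=A B D E F G H I
Unmarked (collected): C J K

Answer: A B D E F G H I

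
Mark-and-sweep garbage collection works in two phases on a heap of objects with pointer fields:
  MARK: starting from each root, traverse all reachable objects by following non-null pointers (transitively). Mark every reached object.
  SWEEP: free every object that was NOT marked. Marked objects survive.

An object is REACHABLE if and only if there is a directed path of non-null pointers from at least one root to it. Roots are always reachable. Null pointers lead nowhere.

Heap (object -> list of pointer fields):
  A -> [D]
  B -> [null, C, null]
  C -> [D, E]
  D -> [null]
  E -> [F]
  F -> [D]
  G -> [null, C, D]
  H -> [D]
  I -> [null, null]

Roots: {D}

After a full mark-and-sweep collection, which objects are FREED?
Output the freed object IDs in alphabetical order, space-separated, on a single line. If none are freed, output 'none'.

Roots: D
Mark D: refs=null, marked=D
Unmarked (collected): A B C E F G H I

Answer: A B C E F G H I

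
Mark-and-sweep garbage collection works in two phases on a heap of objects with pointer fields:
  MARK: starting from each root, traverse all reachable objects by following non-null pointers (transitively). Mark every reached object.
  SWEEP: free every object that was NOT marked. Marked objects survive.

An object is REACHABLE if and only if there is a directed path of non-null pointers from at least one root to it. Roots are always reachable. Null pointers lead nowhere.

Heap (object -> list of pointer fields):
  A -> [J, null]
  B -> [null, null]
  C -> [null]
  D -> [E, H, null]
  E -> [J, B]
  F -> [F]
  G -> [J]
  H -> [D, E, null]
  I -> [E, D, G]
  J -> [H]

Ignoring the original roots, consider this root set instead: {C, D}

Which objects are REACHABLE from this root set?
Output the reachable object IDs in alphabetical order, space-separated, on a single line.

Roots: C D
Mark C: refs=null, marked=C
Mark D: refs=E H null, marked=C D
Mark E: refs=J B, marked=C D E
Mark H: refs=D E null, marked=C D E H
Mark J: refs=H, marked=C D E H J
Mark B: refs=null null, marked=B C D E H J
Unmarked (collected): A F G I

Answer: B C D E H J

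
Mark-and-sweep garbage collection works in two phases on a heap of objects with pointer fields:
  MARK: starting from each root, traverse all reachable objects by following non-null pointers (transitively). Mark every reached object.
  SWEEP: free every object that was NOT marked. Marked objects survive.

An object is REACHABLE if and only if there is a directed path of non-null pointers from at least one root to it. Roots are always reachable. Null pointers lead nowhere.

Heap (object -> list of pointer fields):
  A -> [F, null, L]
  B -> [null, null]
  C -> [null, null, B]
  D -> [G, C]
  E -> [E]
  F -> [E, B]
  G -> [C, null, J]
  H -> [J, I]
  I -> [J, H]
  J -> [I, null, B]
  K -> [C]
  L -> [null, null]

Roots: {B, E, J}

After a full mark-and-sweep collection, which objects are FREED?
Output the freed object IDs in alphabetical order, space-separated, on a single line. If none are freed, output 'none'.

Roots: B E J
Mark B: refs=null null, marked=B
Mark E: refs=E, marked=B E
Mark J: refs=I null B, marked=B E J
Mark I: refs=J H, marked=B E I J
Mark H: refs=J I, marked=B E H I J
Unmarked (collected): A C D F G K L

Answer: A C D F G K L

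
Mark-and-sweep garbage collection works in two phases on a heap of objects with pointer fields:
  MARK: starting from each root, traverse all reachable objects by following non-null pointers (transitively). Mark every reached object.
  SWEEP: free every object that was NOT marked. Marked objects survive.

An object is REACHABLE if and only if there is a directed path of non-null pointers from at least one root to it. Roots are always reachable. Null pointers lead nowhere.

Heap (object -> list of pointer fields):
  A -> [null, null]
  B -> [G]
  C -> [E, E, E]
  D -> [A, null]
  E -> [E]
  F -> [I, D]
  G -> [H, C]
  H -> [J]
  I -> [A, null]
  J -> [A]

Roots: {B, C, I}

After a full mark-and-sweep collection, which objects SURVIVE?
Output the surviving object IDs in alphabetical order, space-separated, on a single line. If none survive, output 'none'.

Roots: B C I
Mark B: refs=G, marked=B
Mark C: refs=E E E, marked=B C
Mark I: refs=A null, marked=B C I
Mark G: refs=H C, marked=B C G I
Mark E: refs=E, marked=B C E G I
Mark A: refs=null null, marked=A B C E G I
Mark H: refs=J, marked=A B C E G H I
Mark J: refs=A, marked=A B C E G H I J
Unmarked (collected): D F

Answer: A B C E G H I J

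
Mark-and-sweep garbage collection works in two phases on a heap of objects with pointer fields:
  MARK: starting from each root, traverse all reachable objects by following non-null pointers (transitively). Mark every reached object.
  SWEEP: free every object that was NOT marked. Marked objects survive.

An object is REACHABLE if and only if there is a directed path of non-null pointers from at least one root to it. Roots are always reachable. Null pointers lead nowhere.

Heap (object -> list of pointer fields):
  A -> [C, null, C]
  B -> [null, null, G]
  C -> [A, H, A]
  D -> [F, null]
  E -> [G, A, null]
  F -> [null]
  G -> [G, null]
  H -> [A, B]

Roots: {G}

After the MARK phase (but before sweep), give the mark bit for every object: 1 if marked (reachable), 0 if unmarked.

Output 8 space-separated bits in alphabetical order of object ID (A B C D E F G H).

Answer: 0 0 0 0 0 0 1 0

Derivation:
Roots: G
Mark G: refs=G null, marked=G
Unmarked (collected): A B C D E F H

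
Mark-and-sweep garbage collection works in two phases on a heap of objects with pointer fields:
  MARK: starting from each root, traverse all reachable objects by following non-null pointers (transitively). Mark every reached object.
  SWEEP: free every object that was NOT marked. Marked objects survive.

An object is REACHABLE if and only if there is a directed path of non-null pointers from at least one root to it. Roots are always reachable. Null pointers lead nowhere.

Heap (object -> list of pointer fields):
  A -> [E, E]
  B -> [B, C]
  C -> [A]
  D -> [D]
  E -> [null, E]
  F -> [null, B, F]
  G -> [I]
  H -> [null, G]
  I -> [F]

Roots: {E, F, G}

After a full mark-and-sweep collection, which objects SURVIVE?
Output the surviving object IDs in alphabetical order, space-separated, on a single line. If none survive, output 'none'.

Answer: A B C E F G I

Derivation:
Roots: E F G
Mark E: refs=null E, marked=E
Mark F: refs=null B F, marked=E F
Mark G: refs=I, marked=E F G
Mark B: refs=B C, marked=B E F G
Mark I: refs=F, marked=B E F G I
Mark C: refs=A, marked=B C E F G I
Mark A: refs=E E, marked=A B C E F G I
Unmarked (collected): D H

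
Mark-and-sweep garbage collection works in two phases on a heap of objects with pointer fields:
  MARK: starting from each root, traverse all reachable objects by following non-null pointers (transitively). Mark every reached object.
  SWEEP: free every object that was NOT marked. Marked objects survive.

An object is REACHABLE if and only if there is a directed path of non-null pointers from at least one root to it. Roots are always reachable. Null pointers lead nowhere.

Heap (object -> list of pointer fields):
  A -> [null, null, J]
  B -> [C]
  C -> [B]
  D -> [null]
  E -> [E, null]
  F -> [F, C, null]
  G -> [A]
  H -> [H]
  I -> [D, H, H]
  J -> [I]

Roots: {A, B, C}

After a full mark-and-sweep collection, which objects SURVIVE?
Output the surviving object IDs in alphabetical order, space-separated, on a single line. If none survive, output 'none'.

Answer: A B C D H I J

Derivation:
Roots: A B C
Mark A: refs=null null J, marked=A
Mark B: refs=C, marked=A B
Mark C: refs=B, marked=A B C
Mark J: refs=I, marked=A B C J
Mark I: refs=D H H, marked=A B C I J
Mark D: refs=null, marked=A B C D I J
Mark H: refs=H, marked=A B C D H I J
Unmarked (collected): E F G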